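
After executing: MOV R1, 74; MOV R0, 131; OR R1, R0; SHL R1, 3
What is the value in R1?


Register state trace:
  MOV R1, 74  → R1 = 74 (0b01001010)
  MOV R0, 131  → R0 = 131 (0b10000011)
  OR R1, R0  → R1 = 74 OR 131 = 203 (0b11001011)
  SHL R1, 3  → R1 = 203 << 3 = 1624
Final: R1 = 1624

1624


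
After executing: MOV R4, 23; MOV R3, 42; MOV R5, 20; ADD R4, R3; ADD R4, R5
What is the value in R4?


Register state trace:
  MOV R4, 23  → R4 = 23
  MOV R3, 42  → R3 = 42
  MOV R5, 20  → R5 = 20
  ADD R4, R3  → R4 = 23 + 42 = 65
  ADD R4, R5  → R4 = 65 + 20 = 85
Final: R4 = 85

85


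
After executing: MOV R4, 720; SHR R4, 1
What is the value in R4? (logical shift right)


Register state trace:
  MOV R4, 720  → R4 = 720
  SHR R4, 1  → R4 = 720 >> 1 = 720 // 2^1 = 360
Final: R4 = 360

360


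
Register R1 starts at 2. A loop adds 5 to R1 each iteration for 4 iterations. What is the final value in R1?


Starting value: R1 = 2
  Iter 1: R1 = 2 + 5 = 7
  Iter 2: R1 = 7 + 5 = 12
  Iter 3: R1 = 12 + 5 = 17
  Iter 4: R1 = 17 + 5 = 22
Final: R1 = 22

22


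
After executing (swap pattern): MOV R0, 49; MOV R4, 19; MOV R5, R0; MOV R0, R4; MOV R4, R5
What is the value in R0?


Register state trace (swap pattern):
  MOV R0, 49  → R0 = 49
  MOV R4, 19  → R4 = 19
  MOV R5, R0  → R5 = 49  (save R0)
  MOV R0, R4  → R0 = 19  (R0 gets R4's value)
  MOV R4, R5  → R4 = 49  (R4 gets saved value)
Final: R0 = 19

19


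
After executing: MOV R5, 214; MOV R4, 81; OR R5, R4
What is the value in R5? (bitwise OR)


Register state trace:
  MOV R5, 214  → R5 = 214 (0b11010110)
  MOV R4, 81  → R4 = 81 (0b01010001)
  OR R5, R4   → R5 = 214 OR 81 = 215 (0b11010111)
Final: R5 = 215

215


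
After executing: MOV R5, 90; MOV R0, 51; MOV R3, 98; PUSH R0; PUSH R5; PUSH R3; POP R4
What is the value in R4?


Stack trace (top is rightmost):
  MOV R5, 90  → R5 = 90
  MOV R0, 51  → R0 = 51
  MOV R3, 98  → R3 = 98
  PUSH R0  → stack: [51]
  PUSH R5  → stack: [51, 90]
  PUSH R3  → stack: [51, 90, 98]
  POP R4  → R4 = 98, stack: [51, 90]
Final: R4 = 98

98


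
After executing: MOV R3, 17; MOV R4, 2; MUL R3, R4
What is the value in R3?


Register state trace:
  MOV R3, 17  → R3 = 17
  MOV R4, 2  → R4 = 2
  MUL R3, R4  → R3 = 17 * 2 = 34
Final: R3 = 34

34


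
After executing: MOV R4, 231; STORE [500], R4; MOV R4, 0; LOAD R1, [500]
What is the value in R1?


Register and memory trace:
  MOV R4, 231  → R4 = 231
  STORE [500], R4  → mem[500] = 231
  MOV R4, 0  → R4 = 0
  LOAD R1, [500]  → R1 = mem[500] = 231
Final: R1 = 231

231


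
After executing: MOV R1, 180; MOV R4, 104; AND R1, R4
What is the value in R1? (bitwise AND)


Register state trace:
  MOV R1, 180  → R1 = 180 (0b10110100)
  MOV R4, 104  → R4 = 104 (0b01101000)
  AND R1, R4  → R1 = 180 AND 104 = 32 (0b00100000)
Final: R1 = 32

32


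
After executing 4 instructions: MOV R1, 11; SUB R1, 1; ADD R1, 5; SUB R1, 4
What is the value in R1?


Register state trace:
  MOV R1, 11  → R1 = 11
  SUB R1, 1  → R1 = 11 - 1 = 10
  ADD R1, 5  → R1 = 10 + 5 = 15
  SUB R1, 4  → R1 = 15 - 4 = 11
Final: R1 = 11

11


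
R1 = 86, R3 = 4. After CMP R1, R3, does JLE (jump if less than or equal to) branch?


Trace:
  R1 = 86, R3 = 4
  CMP R1, R3  → compares 86 vs 4
  JLE checks: is 86 less than or equal to 4?
  86 > 4, so condition is false
Branch taken: No

No


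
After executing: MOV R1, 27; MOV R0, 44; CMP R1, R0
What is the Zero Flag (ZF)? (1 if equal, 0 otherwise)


Register state trace:
  MOV R1, 27  → R1 = 27
  MOV R0, 44  → R0 = 44
  CMP R1, R0  → computes 27 - 44 = -17
  Result is nonzero, so values are not equal
ZF = 0

0


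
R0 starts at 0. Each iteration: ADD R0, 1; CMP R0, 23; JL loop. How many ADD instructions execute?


Loop trace (R0 starts at 0, target 23, step 1):
  ADD #1: R0 = 0 + 1 = 1  → 1 < 23, loop
  ADD #2: R0 = 1 + 1 = 2  → 2 < 23, loop
  ADD #3: R0 = 2 + 1 = 3  → 3 < 23, loop
  ADD #4: R0 = 3 + 1 = 4  → 4 < 23, loop
  ADD #5: R0 = 4 + 1 = 5  → 5 < 23, loop
  ADD #6: R0 = 5 + 1 = 6  → 6 < 23, loop
  ADD #7: R0 = 6 + 1 = 7  → 7 < 23, loop
  ADD #8: R0 = 7 + 1 = 8  → 8 < 23, loop
  ADD #9: R0 = 8 + 1 = 9  → 9 < 23, loop
  ADD #10: R0 = 9 + 1 = 10  → 10 < 23, loop
  ADD #11: R0 = 10 + 1 = 11  → 11 < 23, loop
  ADD #12: R0 = 11 + 1 = 12  → 12 < 23, loop
  ADD #13: R0 = 12 + 1 = 13  → 13 < 23, loop
  ADD #14: R0 = 13 + 1 = 14  → 14 < 23, loop
  ADD #15: R0 = 14 + 1 = 15  → 15 < 23, loop
  ADD #16: R0 = 15 + 1 = 16  → 16 < 23, loop
  ADD #17: R0 = 16 + 1 = 17  → 17 < 23, loop
  ADD #18: R0 = 17 + 1 = 18  → 18 < 23, loop
  ADD #19: R0 = 18 + 1 = 19  → 19 < 23, loop
  ADD #20: R0 = 19 + 1 = 20  → 20 < 23, loop
  ADD #21: R0 = 20 + 1 = 21  → 21 < 23, loop
  ADD #22: R0 = 21 + 1 = 22  → 22 < 23, loop
  ADD #23: R0 = 22 + 1 = 23  → 23 >= 23, exit
Total ADD instructions: 23

23


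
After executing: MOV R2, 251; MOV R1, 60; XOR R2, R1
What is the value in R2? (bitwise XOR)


Register state trace:
  MOV R2, 251  → R2 = 251 (0b11111011)
  MOV R1, 60  → R1 = 60 (0b00111100)
  XOR R2, R1  → R2 = 251 XOR 60 = 199 (0b11000111)
Final: R2 = 199

199


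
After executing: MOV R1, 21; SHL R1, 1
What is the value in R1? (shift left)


Register state trace:
  MOV R1, 21  → R1 = 21
  SHL R1, 1  → R1 = 21 << 1 = 21 * 2^1 = 42
Final: R1 = 42

42


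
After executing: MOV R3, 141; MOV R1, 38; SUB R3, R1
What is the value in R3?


Register state trace:
  MOV R3, 141  → R3 = 141
  MOV R1, 38  → R1 = 38
  SUB R3, R1  → R3 = 141 - 38 = 103
Final: R3 = 103

103


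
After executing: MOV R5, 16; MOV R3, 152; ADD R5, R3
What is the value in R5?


Register state trace:
  MOV R5, 16  → R5 = 16
  MOV R3, 152  → R3 = 152
  ADD R5, R3  → R5 = 16 + 152 = 168
Final: R5 = 168

168


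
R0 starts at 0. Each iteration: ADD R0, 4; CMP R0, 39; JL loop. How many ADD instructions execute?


Loop trace (R0 starts at 0, target 39, step 4):
  ADD #1: R0 = 0 + 4 = 4  → 4 < 39, loop
  ADD #2: R0 = 4 + 4 = 8  → 8 < 39, loop
  ADD #3: R0 = 8 + 4 = 12  → 12 < 39, loop
  ADD #4: R0 = 12 + 4 = 16  → 16 < 39, loop
  ADD #5: R0 = 16 + 4 = 20  → 20 < 39, loop
  ADD #6: R0 = 20 + 4 = 24  → 24 < 39, loop
  ADD #7: R0 = 24 + 4 = 28  → 28 < 39, loop
  ADD #8: R0 = 28 + 4 = 32  → 32 < 39, loop
  ADD #9: R0 = 32 + 4 = 36  → 36 < 39, loop
  ADD #10: R0 = 36 + 4 = 40  → 40 >= 39, exit
Total ADD instructions: 10

10


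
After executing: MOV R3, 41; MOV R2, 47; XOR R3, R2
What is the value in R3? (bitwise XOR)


Register state trace:
  MOV R3, 41  → R3 = 41 (0b00101001)
  MOV R2, 47  → R2 = 47 (0b00101111)
  XOR R3, R2  → R3 = 41 XOR 47 = 6 (0b00000110)
Final: R3 = 6

6


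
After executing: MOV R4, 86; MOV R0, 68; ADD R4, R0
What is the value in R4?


Register state trace:
  MOV R4, 86  → R4 = 86
  MOV R0, 68  → R0 = 68
  ADD R4, R0  → R4 = 86 + 68 = 154
Final: R4 = 154

154


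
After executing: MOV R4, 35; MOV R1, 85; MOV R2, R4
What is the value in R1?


Register state trace:
  MOV R4, 35  → R4 = 35
  MOV R1, 85  → R1 = 85
  MOV R2, R4  → R2 = 35
Final: R1 = 85

85


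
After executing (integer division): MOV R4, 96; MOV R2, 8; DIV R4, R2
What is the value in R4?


Register state trace:
  MOV R4, 96  → R4 = 96
  MOV R2, 8  → R2 = 8
  DIV R4, R2  → R4 = 96 // 8 = 12
Final: R4 = 12

12


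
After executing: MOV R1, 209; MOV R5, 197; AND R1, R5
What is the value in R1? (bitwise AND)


Register state trace:
  MOV R1, 209  → R1 = 209 (0b11010001)
  MOV R5, 197  → R5 = 197 (0b11000101)
  AND R1, R5  → R1 = 209 AND 197 = 193 (0b11000001)
Final: R1 = 193

193


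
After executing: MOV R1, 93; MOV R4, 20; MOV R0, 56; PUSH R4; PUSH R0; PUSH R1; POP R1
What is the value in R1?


Stack trace (top is rightmost):
  MOV R1, 93  → R1 = 93
  MOV R4, 20  → R4 = 20
  MOV R0, 56  → R0 = 56
  PUSH R4  → stack: [20]
  PUSH R0  → stack: [20, 56]
  PUSH R1  → stack: [20, 56, 93]
  POP R1  → R1 = 93, stack: [20, 56]
Final: R1 = 93

93


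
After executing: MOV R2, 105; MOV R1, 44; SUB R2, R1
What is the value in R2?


Register state trace:
  MOV R2, 105  → R2 = 105
  MOV R1, 44  → R1 = 44
  SUB R2, R1  → R2 = 105 - 44 = 61
Final: R2 = 61

61


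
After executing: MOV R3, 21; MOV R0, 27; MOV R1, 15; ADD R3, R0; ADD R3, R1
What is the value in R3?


Register state trace:
  MOV R3, 21  → R3 = 21
  MOV R0, 27  → R0 = 27
  MOV R1, 15  → R1 = 15
  ADD R3, R0  → R3 = 21 + 27 = 48
  ADD R3, R1  → R3 = 48 + 15 = 63
Final: R3 = 63

63


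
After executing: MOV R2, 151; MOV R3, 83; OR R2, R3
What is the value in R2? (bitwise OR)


Register state trace:
  MOV R2, 151  → R2 = 151 (0b10010111)
  MOV R3, 83  → R3 = 83 (0b01010011)
  OR R2, R3   → R2 = 151 OR 83 = 215 (0b11010111)
Final: R2 = 215

215


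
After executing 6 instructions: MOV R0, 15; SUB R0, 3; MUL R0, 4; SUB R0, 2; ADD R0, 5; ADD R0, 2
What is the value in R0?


Register state trace:
  MOV R0, 15  → R0 = 15
  SUB R0, 3  → R0 = 15 - 3 = 12
  MUL R0, 4  → R0 = 12 * 4 = 48
  SUB R0, 2  → R0 = 48 - 2 = 46
  ADD R0, 5  → R0 = 46 + 5 = 51
  ADD R0, 2  → R0 = 51 + 2 = 53
Final: R0 = 53

53


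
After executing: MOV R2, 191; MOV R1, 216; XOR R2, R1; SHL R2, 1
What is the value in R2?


Register state trace:
  MOV R2, 191  → R2 = 191 (0b10111111)
  MOV R1, 216  → R1 = 216 (0b11011000)
  XOR R2, R1  → R2 = 191 XOR 216 = 103 (0b01100111)
  SHL R2, 1  → R2 = 103 << 1 = 206
Final: R2 = 206

206


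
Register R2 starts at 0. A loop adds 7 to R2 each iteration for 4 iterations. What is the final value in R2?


Starting value: R2 = 0
  Iter 1: R2 = 0 + 7 = 7
  Iter 2: R2 = 7 + 7 = 14
  Iter 3: R2 = 14 + 7 = 21
  Iter 4: R2 = 21 + 7 = 28
Final: R2 = 28

28


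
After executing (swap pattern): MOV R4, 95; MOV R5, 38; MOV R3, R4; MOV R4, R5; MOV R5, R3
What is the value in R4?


Register state trace (swap pattern):
  MOV R4, 95  → R4 = 95
  MOV R5, 38  → R5 = 38
  MOV R3, R4  → R3 = 95  (save R4)
  MOV R4, R5  → R4 = 38  (R4 gets R5's value)
  MOV R5, R3  → R5 = 95  (R5 gets saved value)
Final: R4 = 38

38


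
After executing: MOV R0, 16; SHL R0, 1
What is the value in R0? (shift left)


Register state trace:
  MOV R0, 16  → R0 = 16
  SHL R0, 1  → R0 = 16 << 1 = 16 * 2^1 = 32
Final: R0 = 32

32


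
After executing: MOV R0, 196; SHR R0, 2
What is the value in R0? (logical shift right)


Register state trace:
  MOV R0, 196  → R0 = 196
  SHR R0, 2  → R0 = 196 >> 2 = 196 // 2^2 = 49
Final: R0 = 49

49


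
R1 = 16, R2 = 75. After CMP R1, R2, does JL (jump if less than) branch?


Trace:
  R1 = 16, R2 = 75
  CMP R1, R2  → compares 16 vs 75
  JL checks: is 16 less than 75?
  16 < 75, so condition is true
Branch taken: Yes

Yes


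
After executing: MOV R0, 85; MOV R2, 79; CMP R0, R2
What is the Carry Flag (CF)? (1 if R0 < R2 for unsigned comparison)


Register state trace:
  MOV R0, 85  → R0 = 85
  MOV R2, 79  → R2 = 79
  CMP R0, R2  → unsigned 85 - 79: no borrow
  85 >= 79, so CF = 0
CF = 0

0


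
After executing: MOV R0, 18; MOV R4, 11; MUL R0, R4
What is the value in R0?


Register state trace:
  MOV R0, 18  → R0 = 18
  MOV R4, 11  → R4 = 11
  MUL R0, R4  → R0 = 18 * 11 = 198
Final: R0 = 198

198


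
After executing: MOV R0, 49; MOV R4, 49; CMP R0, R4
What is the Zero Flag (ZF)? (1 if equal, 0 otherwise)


Register state trace:
  MOV R0, 49  → R0 = 49
  MOV R4, 49  → R4 = 49
  CMP R0, R4  → computes 49 - 49 = 0
  Result is zero, so values are equal
ZF = 1

1


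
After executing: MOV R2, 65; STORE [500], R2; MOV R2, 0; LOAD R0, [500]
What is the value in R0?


Register and memory trace:
  MOV R2, 65  → R2 = 65
  STORE [500], R2  → mem[500] = 65
  MOV R2, 0  → R2 = 0
  LOAD R0, [500]  → R0 = mem[500] = 65
Final: R0 = 65

65


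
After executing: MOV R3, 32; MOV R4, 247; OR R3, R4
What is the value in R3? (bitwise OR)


Register state trace:
  MOV R3, 32  → R3 = 32 (0b00100000)
  MOV R4, 247  → R4 = 247 (0b11110111)
  OR R3, R4   → R3 = 32 OR 247 = 247 (0b11110111)
Final: R3 = 247

247


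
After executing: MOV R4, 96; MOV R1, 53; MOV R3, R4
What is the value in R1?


Register state trace:
  MOV R4, 96  → R4 = 96
  MOV R1, 53  → R1 = 53
  MOV R3, R4  → R3 = 96
Final: R1 = 53

53


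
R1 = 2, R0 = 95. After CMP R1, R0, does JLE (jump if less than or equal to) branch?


Trace:
  R1 = 2, R0 = 95
  CMP R1, R0  → compares 2 vs 95
  JLE checks: is 2 less than or equal to 95?
  2 < 95, so condition is true
Branch taken: Yes

Yes


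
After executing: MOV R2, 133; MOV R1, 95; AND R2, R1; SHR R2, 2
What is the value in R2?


Register state trace:
  MOV R2, 133  → R2 = 133 (0b10000101)
  MOV R1, 95  → R1 = 95 (0b01011111)
  AND R2, R1  → R2 = 133 AND 95 = 5 (0b00000101)
  SHR R2, 2  → R2 = 5 >> 2 = 1
Final: R2 = 1

1


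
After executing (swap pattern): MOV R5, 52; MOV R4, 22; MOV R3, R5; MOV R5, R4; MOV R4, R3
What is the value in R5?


Register state trace (swap pattern):
  MOV R5, 52  → R5 = 52
  MOV R4, 22  → R4 = 22
  MOV R3, R5  → R3 = 52  (save R5)
  MOV R5, R4  → R5 = 22  (R5 gets R4's value)
  MOV R4, R3  → R4 = 52  (R4 gets saved value)
Final: R5 = 22

22


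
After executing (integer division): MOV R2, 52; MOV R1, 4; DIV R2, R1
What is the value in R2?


Register state trace:
  MOV R2, 52  → R2 = 52
  MOV R1, 4  → R1 = 4
  DIV R2, R1  → R2 = 52 // 4 = 13
Final: R2 = 13

13


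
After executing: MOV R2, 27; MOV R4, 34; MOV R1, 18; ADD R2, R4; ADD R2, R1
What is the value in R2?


Register state trace:
  MOV R2, 27  → R2 = 27
  MOV R4, 34  → R4 = 34
  MOV R1, 18  → R1 = 18
  ADD R2, R4  → R2 = 27 + 34 = 61
  ADD R2, R1  → R2 = 61 + 18 = 79
Final: R2 = 79

79


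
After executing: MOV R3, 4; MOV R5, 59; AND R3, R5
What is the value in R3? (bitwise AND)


Register state trace:
  MOV R3, 4  → R3 = 4 (0b00000100)
  MOV R5, 59  → R5 = 59 (0b00111011)
  AND R3, R5  → R3 = 4 AND 59 = 0 (0b00000000)
Final: R3 = 0

0


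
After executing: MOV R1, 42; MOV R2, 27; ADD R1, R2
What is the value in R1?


Register state trace:
  MOV R1, 42  → R1 = 42
  MOV R2, 27  → R2 = 27
  ADD R1, R2  → R1 = 42 + 27 = 69
Final: R1 = 69

69


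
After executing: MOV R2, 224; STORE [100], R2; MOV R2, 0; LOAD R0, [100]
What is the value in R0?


Register and memory trace:
  MOV R2, 224  → R2 = 224
  STORE [100], R2  → mem[100] = 224
  MOV R2, 0  → R2 = 0
  LOAD R0, [100]  → R0 = mem[100] = 224
Final: R0 = 224

224


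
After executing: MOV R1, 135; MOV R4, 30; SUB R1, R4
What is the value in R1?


Register state trace:
  MOV R1, 135  → R1 = 135
  MOV R4, 30  → R4 = 30
  SUB R1, R4  → R1 = 135 - 30 = 105
Final: R1 = 105

105


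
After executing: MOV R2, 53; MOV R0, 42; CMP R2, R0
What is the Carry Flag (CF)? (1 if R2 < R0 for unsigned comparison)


Register state trace:
  MOV R2, 53  → R2 = 53
  MOV R0, 42  → R0 = 42
  CMP R2, R0  → unsigned 53 - 42: no borrow
  53 >= 42, so CF = 0
CF = 0

0


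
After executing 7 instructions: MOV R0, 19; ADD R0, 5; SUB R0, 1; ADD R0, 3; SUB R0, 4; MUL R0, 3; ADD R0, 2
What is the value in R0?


Register state trace:
  MOV R0, 19  → R0 = 19
  ADD R0, 5  → R0 = 19 + 5 = 24
  SUB R0, 1  → R0 = 24 - 1 = 23
  ADD R0, 3  → R0 = 23 + 3 = 26
  SUB R0, 4  → R0 = 26 - 4 = 22
  MUL R0, 3  → R0 = 22 * 3 = 66
  ADD R0, 2  → R0 = 66 + 2 = 68
Final: R0 = 68

68


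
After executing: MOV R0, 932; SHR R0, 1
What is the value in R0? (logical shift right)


Register state trace:
  MOV R0, 932  → R0 = 932
  SHR R0, 1  → R0 = 932 >> 1 = 932 // 2^1 = 466
Final: R0 = 466

466


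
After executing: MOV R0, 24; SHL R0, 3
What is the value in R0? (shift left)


Register state trace:
  MOV R0, 24  → R0 = 24
  SHL R0, 3  → R0 = 24 << 3 = 24 * 2^3 = 192
Final: R0 = 192

192


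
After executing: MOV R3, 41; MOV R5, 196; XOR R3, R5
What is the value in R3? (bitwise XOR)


Register state trace:
  MOV R3, 41  → R3 = 41 (0b00101001)
  MOV R5, 196  → R5 = 196 (0b11000100)
  XOR R3, R5  → R3 = 41 XOR 196 = 237 (0b11101101)
Final: R3 = 237

237


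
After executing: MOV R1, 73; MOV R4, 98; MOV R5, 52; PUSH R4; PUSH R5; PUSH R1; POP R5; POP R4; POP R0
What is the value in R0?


Stack trace (top is rightmost):
  MOV R1, 73  → R1 = 73
  MOV R4, 98  → R4 = 98
  MOV R5, 52  → R5 = 52
  PUSH R4  → stack: [98]
  PUSH R5  → stack: [98, 52]
  PUSH R1  → stack: [98, 52, 73]
  POP R5  → R5 = 73, stack: [98, 52]
  POP R4  → R4 = 52, stack: [98]
  POP R0  → R0 = 98, stack: []
Final: R0 = 98

98


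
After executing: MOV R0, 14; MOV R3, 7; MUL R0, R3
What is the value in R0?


Register state trace:
  MOV R0, 14  → R0 = 14
  MOV R3, 7  → R3 = 7
  MUL R0, R3  → R0 = 14 * 7 = 98
Final: R0 = 98

98


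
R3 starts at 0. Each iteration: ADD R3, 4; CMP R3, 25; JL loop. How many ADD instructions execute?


Loop trace (R3 starts at 0, target 25, step 4):
  ADD #1: R3 = 0 + 4 = 4  → 4 < 25, loop
  ADD #2: R3 = 4 + 4 = 8  → 8 < 25, loop
  ADD #3: R3 = 8 + 4 = 12  → 12 < 25, loop
  ADD #4: R3 = 12 + 4 = 16  → 16 < 25, loop
  ADD #5: R3 = 16 + 4 = 20  → 20 < 25, loop
  ADD #6: R3 = 20 + 4 = 24  → 24 < 25, loop
  ADD #7: R3 = 24 + 4 = 28  → 28 >= 25, exit
Total ADD instructions: 7

7


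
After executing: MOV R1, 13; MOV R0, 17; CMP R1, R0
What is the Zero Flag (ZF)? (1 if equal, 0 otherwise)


Register state trace:
  MOV R1, 13  → R1 = 13
  MOV R0, 17  → R0 = 17
  CMP R1, R0  → computes 13 - 17 = -4
  Result is nonzero, so values are not equal
ZF = 0

0


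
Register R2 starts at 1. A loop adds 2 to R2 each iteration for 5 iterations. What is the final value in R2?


Starting value: R2 = 1
  Iter 1: R2 = 1 + 2 = 3
  Iter 2: R2 = 3 + 2 = 5
  Iter 3: R2 = 5 + 2 = 7
  Iter 4: R2 = 7 + 2 = 9
  Iter 5: R2 = 9 + 2 = 11
Final: R2 = 11

11


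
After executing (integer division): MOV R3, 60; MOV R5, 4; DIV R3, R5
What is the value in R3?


Register state trace:
  MOV R3, 60  → R3 = 60
  MOV R5, 4  → R5 = 4
  DIV R3, R5  → R3 = 60 // 4 = 15
Final: R3 = 15

15


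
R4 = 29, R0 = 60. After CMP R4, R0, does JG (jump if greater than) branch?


Trace:
  R4 = 29, R0 = 60
  CMP R4, R0  → compares 29 vs 60
  JG checks: is 29 greater than 60?
  29 < 60, so condition is false
Branch taken: No

No


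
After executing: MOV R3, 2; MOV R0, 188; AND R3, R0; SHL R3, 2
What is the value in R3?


Register state trace:
  MOV R3, 2  → R3 = 2 (0b00000010)
  MOV R0, 188  → R0 = 188 (0b10111100)
  AND R3, R0  → R3 = 2 AND 188 = 0 (0b00000000)
  SHL R3, 2  → R3 = 0 << 2 = 0
Final: R3 = 0

0


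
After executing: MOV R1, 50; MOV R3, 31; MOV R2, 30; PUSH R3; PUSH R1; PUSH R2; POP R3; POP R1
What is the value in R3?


Stack trace (top is rightmost):
  MOV R1, 50  → R1 = 50
  MOV R3, 31  → R3 = 31
  MOV R2, 30  → R2 = 30
  PUSH R3  → stack: [31]
  PUSH R1  → stack: [31, 50]
  PUSH R2  → stack: [31, 50, 30]
  POP R3  → R3 = 30, stack: [31, 50]
  POP R1  → R1 = 50, stack: [31]
Final: R3 = 30

30


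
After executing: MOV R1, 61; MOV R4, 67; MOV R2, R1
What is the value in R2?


Register state trace:
  MOV R1, 61  → R1 = 61
  MOV R4, 67  → R4 = 67
  MOV R2, R1  → R2 = 61
Final: R2 = 61

61


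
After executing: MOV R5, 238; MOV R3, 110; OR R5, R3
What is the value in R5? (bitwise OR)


Register state trace:
  MOV R5, 238  → R5 = 238 (0b11101110)
  MOV R3, 110  → R3 = 110 (0b01101110)
  OR R5, R3   → R5 = 238 OR 110 = 238 (0b11101110)
Final: R5 = 238

238


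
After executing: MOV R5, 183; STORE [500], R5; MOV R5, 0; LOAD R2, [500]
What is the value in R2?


Register and memory trace:
  MOV R5, 183  → R5 = 183
  STORE [500], R5  → mem[500] = 183
  MOV R5, 0  → R5 = 0
  LOAD R2, [500]  → R2 = mem[500] = 183
Final: R2 = 183

183


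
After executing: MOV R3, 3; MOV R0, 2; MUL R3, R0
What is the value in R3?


Register state trace:
  MOV R3, 3  → R3 = 3
  MOV R0, 2  → R0 = 2
  MUL R3, R0  → R3 = 3 * 2 = 6
Final: R3 = 6

6


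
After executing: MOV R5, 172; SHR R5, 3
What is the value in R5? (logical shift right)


Register state trace:
  MOV R5, 172  → R5 = 172
  SHR R5, 3  → R5 = 172 >> 3 = 172 // 2^3 = 21
Final: R5 = 21

21


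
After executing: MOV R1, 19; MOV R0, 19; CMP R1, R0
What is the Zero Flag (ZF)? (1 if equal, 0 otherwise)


Register state trace:
  MOV R1, 19  → R1 = 19
  MOV R0, 19  → R0 = 19
  CMP R1, R0  → computes 19 - 19 = 0
  Result is zero, so values are equal
ZF = 1

1


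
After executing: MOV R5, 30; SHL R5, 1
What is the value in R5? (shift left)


Register state trace:
  MOV R5, 30  → R5 = 30
  SHL R5, 1  → R5 = 30 << 1 = 30 * 2^1 = 60
Final: R5 = 60

60


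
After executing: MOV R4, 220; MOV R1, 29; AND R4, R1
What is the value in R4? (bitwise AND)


Register state trace:
  MOV R4, 220  → R4 = 220 (0b11011100)
  MOV R1, 29  → R1 = 29 (0b00011101)
  AND R4, R1  → R4 = 220 AND 29 = 28 (0b00011100)
Final: R4 = 28

28


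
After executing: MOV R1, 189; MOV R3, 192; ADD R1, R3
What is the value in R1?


Register state trace:
  MOV R1, 189  → R1 = 189
  MOV R3, 192  → R3 = 192
  ADD R1, R3  → R1 = 189 + 192 = 381
Final: R1 = 381

381


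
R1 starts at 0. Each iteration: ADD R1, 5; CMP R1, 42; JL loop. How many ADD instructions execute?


Loop trace (R1 starts at 0, target 42, step 5):
  ADD #1: R1 = 0 + 5 = 5  → 5 < 42, loop
  ADD #2: R1 = 5 + 5 = 10  → 10 < 42, loop
  ADD #3: R1 = 10 + 5 = 15  → 15 < 42, loop
  ADD #4: R1 = 15 + 5 = 20  → 20 < 42, loop
  ADD #5: R1 = 20 + 5 = 25  → 25 < 42, loop
  ADD #6: R1 = 25 + 5 = 30  → 30 < 42, loop
  ADD #7: R1 = 30 + 5 = 35  → 35 < 42, loop
  ADD #8: R1 = 35 + 5 = 40  → 40 < 42, loop
  ADD #9: R1 = 40 + 5 = 45  → 45 >= 42, exit
Total ADD instructions: 9

9


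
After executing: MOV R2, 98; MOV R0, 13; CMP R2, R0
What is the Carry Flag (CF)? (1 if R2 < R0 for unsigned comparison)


Register state trace:
  MOV R2, 98  → R2 = 98
  MOV R0, 13  → R0 = 13
  CMP R2, R0  → unsigned 98 - 13: no borrow
  98 >= 13, so CF = 0
CF = 0

0


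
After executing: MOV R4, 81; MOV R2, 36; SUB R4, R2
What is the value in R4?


Register state trace:
  MOV R4, 81  → R4 = 81
  MOV R2, 36  → R2 = 36
  SUB R4, R2  → R4 = 81 - 36 = 45
Final: R4 = 45

45


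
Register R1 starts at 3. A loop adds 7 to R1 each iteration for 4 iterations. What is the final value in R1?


Starting value: R1 = 3
  Iter 1: R1 = 3 + 7 = 10
  Iter 2: R1 = 10 + 7 = 17
  Iter 3: R1 = 17 + 7 = 24
  Iter 4: R1 = 24 + 7 = 31
Final: R1 = 31

31


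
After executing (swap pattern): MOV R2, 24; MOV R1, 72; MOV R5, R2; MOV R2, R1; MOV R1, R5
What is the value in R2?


Register state trace (swap pattern):
  MOV R2, 24  → R2 = 24
  MOV R1, 72  → R1 = 72
  MOV R5, R2  → R5 = 24  (save R2)
  MOV R2, R1  → R2 = 72  (R2 gets R1's value)
  MOV R1, R5  → R1 = 24  (R1 gets saved value)
Final: R2 = 72

72


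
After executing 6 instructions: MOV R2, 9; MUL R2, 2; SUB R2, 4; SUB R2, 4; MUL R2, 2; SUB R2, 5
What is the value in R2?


Register state trace:
  MOV R2, 9  → R2 = 9
  MUL R2, 2  → R2 = 9 * 2 = 18
  SUB R2, 4  → R2 = 18 - 4 = 14
  SUB R2, 4  → R2 = 14 - 4 = 10
  MUL R2, 2  → R2 = 10 * 2 = 20
  SUB R2, 5  → R2 = 20 - 5 = 15
Final: R2 = 15

15


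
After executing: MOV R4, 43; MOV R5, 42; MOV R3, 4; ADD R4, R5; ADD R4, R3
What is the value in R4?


Register state trace:
  MOV R4, 43  → R4 = 43
  MOV R5, 42  → R5 = 42
  MOV R3, 4  → R3 = 4
  ADD R4, R5  → R4 = 43 + 42 = 85
  ADD R4, R3  → R4 = 85 + 4 = 89
Final: R4 = 89

89


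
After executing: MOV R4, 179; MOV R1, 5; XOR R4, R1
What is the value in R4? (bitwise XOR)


Register state trace:
  MOV R4, 179  → R4 = 179 (0b10110011)
  MOV R1, 5  → R1 = 5 (0b00000101)
  XOR R4, R1  → R4 = 179 XOR 5 = 182 (0b10110110)
Final: R4 = 182

182


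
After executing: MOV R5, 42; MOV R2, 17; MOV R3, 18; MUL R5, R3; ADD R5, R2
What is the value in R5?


Register state trace:
  MOV R5, 42  → R5 = 42
  MOV R2, 17  → R2 = 17
  MOV R3, 18  → R3 = 18
  MUL R5, R3  → R5 = 42 * 18 = 756
  ADD R5, R2  → R5 = 756 + 17 = 773
Final: R5 = 773

773


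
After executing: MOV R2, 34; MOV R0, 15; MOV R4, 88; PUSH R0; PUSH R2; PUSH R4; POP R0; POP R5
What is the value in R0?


Stack trace (top is rightmost):
  MOV R2, 34  → R2 = 34
  MOV R0, 15  → R0 = 15
  MOV R4, 88  → R4 = 88
  PUSH R0  → stack: [15]
  PUSH R2  → stack: [15, 34]
  PUSH R4  → stack: [15, 34, 88]
  POP R0  → R0 = 88, stack: [15, 34]
  POP R5  → R5 = 34, stack: [15]
Final: R0 = 88

88


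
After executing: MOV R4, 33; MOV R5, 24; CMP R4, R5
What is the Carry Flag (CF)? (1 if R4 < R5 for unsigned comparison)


Register state trace:
  MOV R4, 33  → R4 = 33
  MOV R5, 24  → R5 = 24
  CMP R4, R5  → unsigned 33 - 24: no borrow
  33 >= 24, so CF = 0
CF = 0

0


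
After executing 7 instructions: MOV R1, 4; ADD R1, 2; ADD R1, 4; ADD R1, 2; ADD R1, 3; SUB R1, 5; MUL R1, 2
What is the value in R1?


Register state trace:
  MOV R1, 4  → R1 = 4
  ADD R1, 2  → R1 = 4 + 2 = 6
  ADD R1, 4  → R1 = 6 + 4 = 10
  ADD R1, 2  → R1 = 10 + 2 = 12
  ADD R1, 3  → R1 = 12 + 3 = 15
  SUB R1, 5  → R1 = 15 - 5 = 10
  MUL R1, 2  → R1 = 10 * 2 = 20
Final: R1 = 20

20


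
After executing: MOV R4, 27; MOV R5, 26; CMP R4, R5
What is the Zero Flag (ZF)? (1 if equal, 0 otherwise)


Register state trace:
  MOV R4, 27  → R4 = 27
  MOV R5, 26  → R5 = 26
  CMP R4, R5  → computes 27 - 26 = 1
  Result is nonzero, so values are not equal
ZF = 0

0


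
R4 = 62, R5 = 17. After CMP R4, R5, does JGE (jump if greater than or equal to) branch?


Trace:
  R4 = 62, R5 = 17
  CMP R4, R5  → compares 62 vs 17
  JGE checks: is 62 greater than or equal to 17?
  62 > 17, so condition is true
Branch taken: Yes

Yes


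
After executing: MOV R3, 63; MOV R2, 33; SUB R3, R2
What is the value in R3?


Register state trace:
  MOV R3, 63  → R3 = 63
  MOV R2, 33  → R2 = 33
  SUB R3, R2  → R3 = 63 - 33 = 30
Final: R3 = 30

30


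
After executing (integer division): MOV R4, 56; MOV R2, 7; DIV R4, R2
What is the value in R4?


Register state trace:
  MOV R4, 56  → R4 = 56
  MOV R2, 7  → R2 = 7
  DIV R4, R2  → R4 = 56 // 7 = 8
Final: R4 = 8

8


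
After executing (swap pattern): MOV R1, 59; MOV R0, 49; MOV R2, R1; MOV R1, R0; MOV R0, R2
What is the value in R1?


Register state trace (swap pattern):
  MOV R1, 59  → R1 = 59
  MOV R0, 49  → R0 = 49
  MOV R2, R1  → R2 = 59  (save R1)
  MOV R1, R0  → R1 = 49  (R1 gets R0's value)
  MOV R0, R2  → R0 = 59  (R0 gets saved value)
Final: R1 = 49

49


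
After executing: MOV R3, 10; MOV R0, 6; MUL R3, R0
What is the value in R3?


Register state trace:
  MOV R3, 10  → R3 = 10
  MOV R0, 6  → R0 = 6
  MUL R3, R0  → R3 = 10 * 6 = 60
Final: R3 = 60

60


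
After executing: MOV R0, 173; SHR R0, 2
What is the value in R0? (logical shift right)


Register state trace:
  MOV R0, 173  → R0 = 173
  SHR R0, 2  → R0 = 173 >> 2 = 173 // 2^2 = 43
Final: R0 = 43

43


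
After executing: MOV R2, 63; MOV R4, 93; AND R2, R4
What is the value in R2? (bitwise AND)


Register state trace:
  MOV R2, 63  → R2 = 63 (0b00111111)
  MOV R4, 93  → R4 = 93 (0b01011101)
  AND R2, R4  → R2 = 63 AND 93 = 29 (0b00011101)
Final: R2 = 29

29


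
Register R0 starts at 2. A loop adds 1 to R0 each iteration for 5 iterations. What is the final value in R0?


Starting value: R0 = 2
  Iter 1: R0 = 2 + 1 = 3
  Iter 2: R0 = 3 + 1 = 4
  Iter 3: R0 = 4 + 1 = 5
  Iter 4: R0 = 5 + 1 = 6
  Iter 5: R0 = 6 + 1 = 7
Final: R0 = 7

7


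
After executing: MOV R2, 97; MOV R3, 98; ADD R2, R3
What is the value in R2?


Register state trace:
  MOV R2, 97  → R2 = 97
  MOV R3, 98  → R3 = 98
  ADD R2, R3  → R2 = 97 + 98 = 195
Final: R2 = 195

195


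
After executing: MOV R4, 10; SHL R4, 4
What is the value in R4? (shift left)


Register state trace:
  MOV R4, 10  → R4 = 10
  SHL R4, 4  → R4 = 10 << 4 = 10 * 2^4 = 160
Final: R4 = 160

160


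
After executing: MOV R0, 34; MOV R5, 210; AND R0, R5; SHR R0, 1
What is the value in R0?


Register state trace:
  MOV R0, 34  → R0 = 34 (0b00100010)
  MOV R5, 210  → R5 = 210 (0b11010010)
  AND R0, R5  → R0 = 34 AND 210 = 2 (0b00000010)
  SHR R0, 1  → R0 = 2 >> 1 = 1
Final: R0 = 1

1


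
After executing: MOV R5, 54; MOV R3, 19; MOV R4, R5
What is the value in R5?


Register state trace:
  MOV R5, 54  → R5 = 54
  MOV R3, 19  → R3 = 19
  MOV R4, R5  → R4 = 54
Final: R5 = 54

54


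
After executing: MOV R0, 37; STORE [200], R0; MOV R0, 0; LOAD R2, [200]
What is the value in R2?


Register and memory trace:
  MOV R0, 37  → R0 = 37
  STORE [200], R0  → mem[200] = 37
  MOV R0, 0  → R0 = 0
  LOAD R2, [200]  → R2 = mem[200] = 37
Final: R2 = 37

37


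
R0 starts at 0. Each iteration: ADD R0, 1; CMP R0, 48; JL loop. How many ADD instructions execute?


Loop trace (R0 starts at 0, target 48, step 1):
  ADD #1: R0 = 0 + 1 = 1  → 1 < 48, loop
  ADD #2: R0 = 1 + 1 = 2  → 2 < 48, loop
  ADD #3: R0 = 2 + 1 = 3  → 3 < 48, loop
  ADD #4: R0 = 3 + 1 = 4  → 4 < 48, loop
  ADD #5: R0 = 4 + 1 = 5  → 5 < 48, loop
  ADD #6: R0 = 5 + 1 = 6  → 6 < 48, loop
  ADD #7: R0 = 6 + 1 = 7  → 7 < 48, loop
  ADD #8: R0 = 7 + 1 = 8  → 8 < 48, loop
  ADD #9: R0 = 8 + 1 = 9  → 9 < 48, loop
  ADD #10: R0 = 9 + 1 = 10  → 10 < 48, loop
  ADD #11: R0 = 10 + 1 = 11  → 11 < 48, loop
  ADD #12: R0 = 11 + 1 = 12  → 12 < 48, loop
  ADD #13: R0 = 12 + 1 = 13  → 13 < 48, loop
  ADD #14: R0 = 13 + 1 = 14  → 14 < 48, loop
  ADD #15: R0 = 14 + 1 = 15  → 15 < 48, loop
  ADD #16: R0 = 15 + 1 = 16  → 16 < 48, loop
  ADD #17: R0 = 16 + 1 = 17  → 17 < 48, loop
  ADD #18: R0 = 17 + 1 = 18  → 18 < 48, loop
  ADD #19: R0 = 18 + 1 = 19  → 19 < 48, loop
  ADD #20: R0 = 19 + 1 = 20  → 20 < 48, loop
  ADD #21: R0 = 20 + 1 = 21  → 21 < 48, loop
  ADD #22: R0 = 21 + 1 = 22  → 22 < 48, loop
  ADD #23: R0 = 22 + 1 = 23  → 23 < 48, loop
  ADD #24: R0 = 23 + 1 = 24  → 24 < 48, loop
  ADD #25: R0 = 24 + 1 = 25  → 25 < 48, loop
  ADD #26: R0 = 25 + 1 = 26  → 26 < 48, loop
  ADD #27: R0 = 26 + 1 = 27  → 27 < 48, loop
  ADD #28: R0 = 27 + 1 = 28  → 28 < 48, loop
  ADD #29: R0 = 28 + 1 = 29  → 29 < 48, loop
  ADD #30: R0 = 29 + 1 = 30  → 30 < 48, loop
  ADD #31: R0 = 30 + 1 = 31  → 31 < 48, loop
  ADD #32: R0 = 31 + 1 = 32  → 32 < 48, loop
  ADD #33: R0 = 32 + 1 = 33  → 33 < 48, loop
  ADD #34: R0 = 33 + 1 = 34  → 34 < 48, loop
  ADD #35: R0 = 34 + 1 = 35  → 35 < 48, loop
  ADD #36: R0 = 35 + 1 = 36  → 36 < 48, loop
  ADD #37: R0 = 36 + 1 = 37  → 37 < 48, loop
  ADD #38: R0 = 37 + 1 = 38  → 38 < 48, loop
  ADD #39: R0 = 38 + 1 = 39  → 39 < 48, loop
  ADD #40: R0 = 39 + 1 = 40  → 40 < 48, loop
  ADD #41: R0 = 40 + 1 = 41  → 41 < 48, loop
  ADD #42: R0 = 41 + 1 = 42  → 42 < 48, loop
  ADD #43: R0 = 42 + 1 = 43  → 43 < 48, loop
  ADD #44: R0 = 43 + 1 = 44  → 44 < 48, loop
  ADD #45: R0 = 44 + 1 = 45  → 45 < 48, loop
  ADD #46: R0 = 45 + 1 = 46  → 46 < 48, loop
  ADD #47: R0 = 46 + 1 = 47  → 47 < 48, loop
  ADD #48: R0 = 47 + 1 = 48  → 48 >= 48, exit
Total ADD instructions: 48

48


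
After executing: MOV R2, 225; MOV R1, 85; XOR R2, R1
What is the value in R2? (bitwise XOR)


Register state trace:
  MOV R2, 225  → R2 = 225 (0b11100001)
  MOV R1, 85  → R1 = 85 (0b01010101)
  XOR R2, R1  → R2 = 225 XOR 85 = 180 (0b10110100)
Final: R2 = 180

180


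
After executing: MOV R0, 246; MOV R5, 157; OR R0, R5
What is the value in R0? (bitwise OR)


Register state trace:
  MOV R0, 246  → R0 = 246 (0b11110110)
  MOV R5, 157  → R5 = 157 (0b10011101)
  OR R0, R5   → R0 = 246 OR 157 = 255 (0b11111111)
Final: R0 = 255

255


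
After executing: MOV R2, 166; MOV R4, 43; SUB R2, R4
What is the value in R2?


Register state trace:
  MOV R2, 166  → R2 = 166
  MOV R4, 43  → R4 = 43
  SUB R2, R4  → R2 = 166 - 43 = 123
Final: R2 = 123

123


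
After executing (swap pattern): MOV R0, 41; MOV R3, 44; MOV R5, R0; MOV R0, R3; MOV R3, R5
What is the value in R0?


Register state trace (swap pattern):
  MOV R0, 41  → R0 = 41
  MOV R3, 44  → R3 = 44
  MOV R5, R0  → R5 = 41  (save R0)
  MOV R0, R3  → R0 = 44  (R0 gets R3's value)
  MOV R3, R5  → R3 = 41  (R3 gets saved value)
Final: R0 = 44

44


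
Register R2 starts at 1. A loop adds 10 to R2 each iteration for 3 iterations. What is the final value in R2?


Starting value: R2 = 1
  Iter 1: R2 = 1 + 10 = 11
  Iter 2: R2 = 11 + 10 = 21
  Iter 3: R2 = 21 + 10 = 31
Final: R2 = 31

31


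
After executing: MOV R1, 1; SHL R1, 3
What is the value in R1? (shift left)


Register state trace:
  MOV R1, 1  → R1 = 1
  SHL R1, 3  → R1 = 1 << 3 = 1 * 2^3 = 8
Final: R1 = 8

8


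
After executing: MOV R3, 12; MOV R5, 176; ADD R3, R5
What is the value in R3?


Register state trace:
  MOV R3, 12  → R3 = 12
  MOV R5, 176  → R5 = 176
  ADD R3, R5  → R3 = 12 + 176 = 188
Final: R3 = 188

188


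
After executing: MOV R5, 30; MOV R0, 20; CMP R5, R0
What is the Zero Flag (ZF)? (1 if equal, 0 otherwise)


Register state trace:
  MOV R5, 30  → R5 = 30
  MOV R0, 20  → R0 = 20
  CMP R5, R0  → computes 30 - 20 = 10
  Result is nonzero, so values are not equal
ZF = 0

0


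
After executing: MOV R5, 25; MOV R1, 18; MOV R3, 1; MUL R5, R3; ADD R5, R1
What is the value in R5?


Register state trace:
  MOV R5, 25  → R5 = 25
  MOV R1, 18  → R1 = 18
  MOV R3, 1  → R3 = 1
  MUL R5, R3  → R5 = 25 * 1 = 25
  ADD R5, R1  → R5 = 25 + 18 = 43
Final: R5 = 43

43


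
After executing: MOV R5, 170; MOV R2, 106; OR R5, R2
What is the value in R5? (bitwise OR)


Register state trace:
  MOV R5, 170  → R5 = 170 (0b10101010)
  MOV R2, 106  → R2 = 106 (0b01101010)
  OR R5, R2   → R5 = 170 OR 106 = 234 (0b11101010)
Final: R5 = 234

234


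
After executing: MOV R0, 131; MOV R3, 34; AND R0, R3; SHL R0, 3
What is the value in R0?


Register state trace:
  MOV R0, 131  → R0 = 131 (0b10000011)
  MOV R3, 34  → R3 = 34 (0b00100010)
  AND R0, R3  → R0 = 131 AND 34 = 2 (0b00000010)
  SHL R0, 3  → R0 = 2 << 3 = 16
Final: R0 = 16

16


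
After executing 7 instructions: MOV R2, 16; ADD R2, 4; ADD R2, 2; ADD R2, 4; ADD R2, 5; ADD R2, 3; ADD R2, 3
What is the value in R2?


Register state trace:
  MOV R2, 16  → R2 = 16
  ADD R2, 4  → R2 = 16 + 4 = 20
  ADD R2, 2  → R2 = 20 + 2 = 22
  ADD R2, 4  → R2 = 22 + 4 = 26
  ADD R2, 5  → R2 = 26 + 5 = 31
  ADD R2, 3  → R2 = 31 + 3 = 34
  ADD R2, 3  → R2 = 34 + 3 = 37
Final: R2 = 37

37


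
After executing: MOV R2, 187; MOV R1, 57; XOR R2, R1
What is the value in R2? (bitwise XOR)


Register state trace:
  MOV R2, 187  → R2 = 187 (0b10111011)
  MOV R1, 57  → R1 = 57 (0b00111001)
  XOR R2, R1  → R2 = 187 XOR 57 = 130 (0b10000010)
Final: R2 = 130

130


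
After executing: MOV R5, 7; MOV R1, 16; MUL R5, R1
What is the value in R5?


Register state trace:
  MOV R5, 7  → R5 = 7
  MOV R1, 16  → R1 = 16
  MUL R5, R1  → R5 = 7 * 16 = 112
Final: R5 = 112

112


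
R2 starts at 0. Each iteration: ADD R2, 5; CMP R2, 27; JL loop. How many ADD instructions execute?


Loop trace (R2 starts at 0, target 27, step 5):
  ADD #1: R2 = 0 + 5 = 5  → 5 < 27, loop
  ADD #2: R2 = 5 + 5 = 10  → 10 < 27, loop
  ADD #3: R2 = 10 + 5 = 15  → 15 < 27, loop
  ADD #4: R2 = 15 + 5 = 20  → 20 < 27, loop
  ADD #5: R2 = 20 + 5 = 25  → 25 < 27, loop
  ADD #6: R2 = 25 + 5 = 30  → 30 >= 27, exit
Total ADD instructions: 6

6


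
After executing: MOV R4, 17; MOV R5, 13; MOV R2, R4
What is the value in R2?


Register state trace:
  MOV R4, 17  → R4 = 17
  MOV R5, 13  → R5 = 13
  MOV R2, R4  → R2 = 17
Final: R2 = 17

17


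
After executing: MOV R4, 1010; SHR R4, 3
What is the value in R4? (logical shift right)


Register state trace:
  MOV R4, 1010  → R4 = 1010
  SHR R4, 3  → R4 = 1010 >> 3 = 1010 // 2^3 = 126
Final: R4 = 126

126


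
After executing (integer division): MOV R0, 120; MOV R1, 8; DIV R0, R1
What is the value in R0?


Register state trace:
  MOV R0, 120  → R0 = 120
  MOV R1, 8  → R1 = 8
  DIV R0, R1  → R0 = 120 // 8 = 15
Final: R0 = 15

15


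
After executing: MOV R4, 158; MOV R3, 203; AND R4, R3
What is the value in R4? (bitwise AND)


Register state trace:
  MOV R4, 158  → R4 = 158 (0b10011110)
  MOV R3, 203  → R3 = 203 (0b11001011)
  AND R4, R3  → R4 = 158 AND 203 = 138 (0b10001010)
Final: R4 = 138

138


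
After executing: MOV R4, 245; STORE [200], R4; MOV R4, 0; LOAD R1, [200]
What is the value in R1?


Register and memory trace:
  MOV R4, 245  → R4 = 245
  STORE [200], R4  → mem[200] = 245
  MOV R4, 0  → R4 = 0
  LOAD R1, [200]  → R1 = mem[200] = 245
Final: R1 = 245

245


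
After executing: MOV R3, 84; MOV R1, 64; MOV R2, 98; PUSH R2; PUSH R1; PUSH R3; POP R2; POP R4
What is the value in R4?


Stack trace (top is rightmost):
  MOV R3, 84  → R3 = 84
  MOV R1, 64  → R1 = 64
  MOV R2, 98  → R2 = 98
  PUSH R2  → stack: [98]
  PUSH R1  → stack: [98, 64]
  PUSH R3  → stack: [98, 64, 84]
  POP R2  → R2 = 84, stack: [98, 64]
  POP R4  → R4 = 64, stack: [98]
Final: R4 = 64

64


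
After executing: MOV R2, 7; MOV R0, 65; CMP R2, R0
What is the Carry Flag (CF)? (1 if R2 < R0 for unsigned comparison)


Register state trace:
  MOV R2, 7  → R2 = 7
  MOV R0, 65  → R0 = 65
  CMP R2, R0  → unsigned 7 - 65: borrow occurs
  7 < 65, so CF = 1
CF = 1

1


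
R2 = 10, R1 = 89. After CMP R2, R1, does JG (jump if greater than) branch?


Trace:
  R2 = 10, R1 = 89
  CMP R2, R1  → compares 10 vs 89
  JG checks: is 10 greater than 89?
  10 < 89, so condition is false
Branch taken: No

No


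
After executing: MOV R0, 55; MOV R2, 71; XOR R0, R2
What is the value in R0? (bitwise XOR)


Register state trace:
  MOV R0, 55  → R0 = 55 (0b00110111)
  MOV R2, 71  → R2 = 71 (0b01000111)
  XOR R0, R2  → R0 = 55 XOR 71 = 112 (0b01110000)
Final: R0 = 112

112


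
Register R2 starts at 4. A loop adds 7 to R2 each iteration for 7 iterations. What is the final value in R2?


Starting value: R2 = 4
  Iter 1: R2 = 4 + 7 = 11
  Iter 2: R2 = 11 + 7 = 18
  Iter 3: R2 = 18 + 7 = 25
  Iter 4: R2 = 25 + 7 = 32
  Iter 5: R2 = 32 + 7 = 39
  Iter 6: R2 = 39 + 7 = 46
  Iter 7: R2 = 46 + 7 = 53
Final: R2 = 53

53


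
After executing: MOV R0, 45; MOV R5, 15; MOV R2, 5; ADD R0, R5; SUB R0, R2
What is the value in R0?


Register state trace:
  MOV R0, 45  → R0 = 45
  MOV R5, 15  → R5 = 15
  MOV R2, 5  → R2 = 5
  ADD R0, R5  → R0 = 45 + 15 = 60
  SUB R0, R2  → R0 = 60 - 5 = 55
Final: R0 = 55

55


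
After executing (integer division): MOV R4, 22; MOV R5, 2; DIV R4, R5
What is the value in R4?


Register state trace:
  MOV R4, 22  → R4 = 22
  MOV R5, 2  → R5 = 2
  DIV R4, R5  → R4 = 22 // 2 = 11
Final: R4 = 11

11


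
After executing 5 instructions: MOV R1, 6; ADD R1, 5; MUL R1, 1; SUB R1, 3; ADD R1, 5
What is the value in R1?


Register state trace:
  MOV R1, 6  → R1 = 6
  ADD R1, 5  → R1 = 6 + 5 = 11
  MUL R1, 1  → R1 = 11 * 1 = 11
  SUB R1, 3  → R1 = 11 - 3 = 8
  ADD R1, 5  → R1 = 8 + 5 = 13
Final: R1 = 13

13


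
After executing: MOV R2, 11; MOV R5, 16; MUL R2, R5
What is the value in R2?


Register state trace:
  MOV R2, 11  → R2 = 11
  MOV R5, 16  → R5 = 16
  MUL R2, R5  → R2 = 11 * 16 = 176
Final: R2 = 176

176


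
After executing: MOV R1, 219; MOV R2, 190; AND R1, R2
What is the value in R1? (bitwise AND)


Register state trace:
  MOV R1, 219  → R1 = 219 (0b11011011)
  MOV R2, 190  → R2 = 190 (0b10111110)
  AND R1, R2  → R1 = 219 AND 190 = 154 (0b10011010)
Final: R1 = 154

154
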